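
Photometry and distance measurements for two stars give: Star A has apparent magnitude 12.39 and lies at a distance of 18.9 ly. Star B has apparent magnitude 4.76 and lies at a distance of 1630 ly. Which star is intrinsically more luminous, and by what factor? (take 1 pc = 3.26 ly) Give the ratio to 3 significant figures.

Star B is more luminous, by a factor of 8.38×10^6.

Star A: d = 18.9 ly / 3.26 = 5.798 pc
Star A: M = m − 5 log₁₀ d + 5 = 12.39 − 5·0.7632 + 5 = 13.574
Star B: d = 1630 ly / 3.26 = 500.0 pc
Star B: M = m − 5 log₁₀ d + 5 = 4.76 − 5·2.6990 + 5 = -3.735
ΔM = M_A − M_B = 13.574 − (-3.735) = 17.309; smaller M is more luminous → Star B.
L ratio = 10^(0.4 |ΔM|) = 10^6.923 = 8.384×10^6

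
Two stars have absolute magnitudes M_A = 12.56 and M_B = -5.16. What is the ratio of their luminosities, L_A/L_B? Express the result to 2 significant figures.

ΔM = M_A − M_B = 17.72
L_A/L_B = 10^(−0.4 ΔM) = 10^-7.088 = 8.166×10^-8

L_A/L_B ≈ 8.2×10^-8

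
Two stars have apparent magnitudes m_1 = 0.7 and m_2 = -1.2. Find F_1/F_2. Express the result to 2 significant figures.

F_1/F_2 ≈ 0.17

Δm = 0.7 − (-1.2) = 1.9
Flux ratio = 10^(−0.4 Δm) = 10^(−0.4 × 1.9) = 10^-0.760 = 0.1738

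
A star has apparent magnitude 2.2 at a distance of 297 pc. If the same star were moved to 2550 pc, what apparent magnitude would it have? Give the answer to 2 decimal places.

m ≈ 6.87

Flux ∝ 1/d², so Δm = 5 log₁₀(d₂/d₁) = 5 log₁₀(2550/297) = 4.669
m₂ = m₁ + Δm = 2.2 + (4.669) = 6.869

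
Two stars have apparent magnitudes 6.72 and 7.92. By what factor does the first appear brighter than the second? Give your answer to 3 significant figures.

3.02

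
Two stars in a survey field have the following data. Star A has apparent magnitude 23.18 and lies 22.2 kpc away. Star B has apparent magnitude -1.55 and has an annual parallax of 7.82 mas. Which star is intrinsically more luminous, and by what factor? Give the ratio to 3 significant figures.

Star B is more luminous, by a factor of 259000.

Star A: d = 22.2 kpc = 22200 pc
Star A: M = m − 5 log₁₀ d + 5 = 23.18 − 5·4.3464 + 5 = 6.448
Star B: p = 7.82 mas = 7.82×10^-3″ → d = 1/p = 127.9 pc
Star B: M = m − 5 log₁₀ d + 5 = -1.55 − 5·2.1068 + 5 = -7.084
ΔM = M_A − M_B = 6.448 − (-7.084) = 13.532; smaller M is more luminous → Star B.
L ratio = 10^(0.4 |ΔM|) = 10^5.413 = 258800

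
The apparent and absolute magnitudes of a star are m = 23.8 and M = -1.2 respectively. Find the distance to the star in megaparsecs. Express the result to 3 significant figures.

Distance modulus: m − M = 23.8 − (-1.2) = 25.000
m − M = 5 log₁₀ d − 5
log₁₀ d = (m − M)/5 + 1 = 6.0000
d = 10^6.0000 = 1.000×10^6 pc
= 1.000 Mpc

d ≈ 1.00 Mpc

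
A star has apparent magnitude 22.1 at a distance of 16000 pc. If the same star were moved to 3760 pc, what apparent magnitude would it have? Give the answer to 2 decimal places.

Flux ∝ 1/d², so Δm = 5 log₁₀(d₂/d₁) = 5 log₁₀(3760/16000) = -3.145
m₂ = m₁ + Δm = 22.1 + (-3.145) = 18.955

m ≈ 18.96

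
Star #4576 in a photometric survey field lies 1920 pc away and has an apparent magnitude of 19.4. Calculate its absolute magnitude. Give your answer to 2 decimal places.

M ≈ 7.98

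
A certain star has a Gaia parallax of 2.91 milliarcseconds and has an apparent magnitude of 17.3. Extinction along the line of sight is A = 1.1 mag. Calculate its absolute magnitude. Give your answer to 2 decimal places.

p = 2.91 mas = 2.91×10^-3″ → d = 1/p = 343.6 pc
5 log₁₀(d/10 pc) = 5 log₁₀(343.6) − 5 = 7.681
M = m − 5 log₁₀(d/10) − A = 17.3 − 7.681 − 1.1 = 8.519

M ≈ 8.52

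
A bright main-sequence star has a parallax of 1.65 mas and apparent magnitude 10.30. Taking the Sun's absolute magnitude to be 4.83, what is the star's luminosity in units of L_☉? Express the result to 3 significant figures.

L/L_☉ ≈ 23.8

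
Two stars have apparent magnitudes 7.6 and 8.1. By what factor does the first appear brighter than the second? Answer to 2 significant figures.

1.6

Δm = 7.6 − (8.1) = -0.5
Flux ratio = 10^(−0.4 Δm) = 10^(−0.4 × -0.5) = 10^0.200 = 1.585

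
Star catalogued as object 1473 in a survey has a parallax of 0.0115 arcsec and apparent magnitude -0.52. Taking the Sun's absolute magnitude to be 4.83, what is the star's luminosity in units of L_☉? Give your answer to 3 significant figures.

d = 1/p = 1/0.0115″ = 86.96 pc
M = m − 5 log₁₀ d + 5 = -0.52 − 5·1.9393 + 5 = -5.217
M − M_☉ = -5.217 − 4.83 = -10.047
L/L_☉ = 10^(−0.4 × -10.047) = 10440

L/L_☉ ≈ 10400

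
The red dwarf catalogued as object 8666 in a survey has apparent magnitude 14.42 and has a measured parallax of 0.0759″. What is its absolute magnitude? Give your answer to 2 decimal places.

d = 1/p = 1/0.0759″ = 13.18 pc
5 log₁₀(d/10 pc) = 5 log₁₀(13.18) − 5 = 0.599
M = m − 5 log₁₀(d/10) = 14.42 − 0.599 = 13.821

M ≈ 13.82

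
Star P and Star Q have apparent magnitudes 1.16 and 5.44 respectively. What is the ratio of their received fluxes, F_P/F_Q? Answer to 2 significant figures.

Δm = 1.16 − (5.44) = -4.28
Flux ratio = 10^(−0.4 Δm) = 10^(−0.4 × -4.28) = 10^1.712 = 51.52

F_P/F_Q ≈ 52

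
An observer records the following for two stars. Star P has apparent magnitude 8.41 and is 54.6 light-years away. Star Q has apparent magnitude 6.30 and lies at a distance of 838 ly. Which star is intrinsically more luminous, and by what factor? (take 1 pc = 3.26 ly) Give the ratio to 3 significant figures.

Star P: d = 54.6 ly / 3.26 = 16.75 pc
Star P: M = m − 5 log₁₀ d + 5 = 8.41 − 5·1.2240 + 5 = 7.290
Star Q: d = 838 ly / 3.26 = 257.1 pc
Star Q: M = m − 5 log₁₀ d + 5 = 6.30 − 5·2.4100 + 5 = -0.750
ΔM = M_P − M_Q = 7.290 − (-0.750) = 8.040; smaller M is more luminous → Star Q.
L ratio = 10^(0.4 |ΔM|) = 10^3.216 = 1645

Star Q is more luminous, by a factor of 1640.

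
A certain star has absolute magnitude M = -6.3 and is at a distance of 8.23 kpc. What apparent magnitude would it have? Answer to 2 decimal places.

d = 8.23 kpc = 8230 pc
m = M + 5 log₁₀ d − 5 = -6.3 + 5·3.9154 − 5 = 8.277

m ≈ 8.28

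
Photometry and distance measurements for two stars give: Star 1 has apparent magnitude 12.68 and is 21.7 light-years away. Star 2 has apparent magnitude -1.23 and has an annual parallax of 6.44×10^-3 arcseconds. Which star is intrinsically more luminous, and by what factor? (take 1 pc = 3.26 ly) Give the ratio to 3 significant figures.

Star 2 is more luminous, by a factor of 1.99×10^8.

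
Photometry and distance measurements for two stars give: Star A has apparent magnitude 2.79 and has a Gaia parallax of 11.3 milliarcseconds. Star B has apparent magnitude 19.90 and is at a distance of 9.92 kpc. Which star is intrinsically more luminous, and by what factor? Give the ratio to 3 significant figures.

Star A: p = 11.3 mas = 0.0113″ → d = 1/p = 88.50 pc
Star A: M = m − 5 log₁₀ d + 5 = 2.79 − 5·1.9469 + 5 = -1.945
Star B: d = 9.92 kpc = 9920 pc
Star B: M = m − 5 log₁₀ d + 5 = 19.90 − 5·3.9965 + 5 = 4.917
ΔM = M_A − M_B = -1.945 − (4.917) = -6.862; smaller M is more luminous → Star A.
L ratio = 10^(0.4 |ΔM|) = 10^2.745 = 555.7

Star A is more luminous, by a factor of 556.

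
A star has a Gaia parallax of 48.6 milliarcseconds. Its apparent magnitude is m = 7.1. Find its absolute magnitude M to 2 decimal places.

M ≈ 5.53

p = 48.6 mas = 0.0486″ → d = 1/p = 20.58 pc
5 log₁₀(d/10 pc) = 5 log₁₀(20.58) − 5 = 1.567
M = m − 5 log₁₀(d/10) = 7.1 − 1.567 = 5.533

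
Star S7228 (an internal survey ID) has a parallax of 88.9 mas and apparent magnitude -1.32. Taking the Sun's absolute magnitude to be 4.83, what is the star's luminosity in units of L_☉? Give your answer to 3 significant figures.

L/L_☉ ≈ 365

d = 1/p = 1000/88.9 mas = 11.25 pc
M = m − 5 log₁₀ d + 5 = -1.32 − 5·1.0511 + 5 = -1.575
M − M_☉ = -1.575 − 4.83 = -6.405
L/L_☉ = 10^(−0.4 × -6.405) = 364.9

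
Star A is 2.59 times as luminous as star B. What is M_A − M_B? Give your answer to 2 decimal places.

M_A − M_B ≈ -1.03

Pogson: ΔM = −2.5 log₁₀(ratio) = −2.5 log₁₀(2.59) = −2.5 × 0.4133 = -1.033
Star A is brighter, so it has the smaller magnitude: the difference is negative.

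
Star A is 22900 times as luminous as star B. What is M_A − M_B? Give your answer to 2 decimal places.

M_A − M_B ≈ -10.90

Pogson: ΔM = −2.5 log₁₀(ratio) = −2.5 log₁₀(22900) = −2.5 × 4.3598 = -10.900
Star A is brighter, so it has the smaller magnitude: the difference is negative.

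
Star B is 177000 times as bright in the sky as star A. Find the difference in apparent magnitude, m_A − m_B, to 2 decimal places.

Pogson: Δm = −2.5 log₁₀(ratio) = −2.5 log₁₀(177000) = −2.5 × 5.2480 = -13.120
Star B is brighter so has the smaller magnitude: m_A − m_B is positive.

m_A − m_B ≈ 13.12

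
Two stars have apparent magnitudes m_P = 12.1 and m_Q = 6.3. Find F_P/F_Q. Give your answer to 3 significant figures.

F_P/F_Q ≈ 4.79×10^-3

Δm = 12.1 − (6.3) = 5.8
Flux ratio = 10^(−0.4 Δm) = 10^(−0.4 × 5.8) = 10^-2.320 = 4.786×10^-3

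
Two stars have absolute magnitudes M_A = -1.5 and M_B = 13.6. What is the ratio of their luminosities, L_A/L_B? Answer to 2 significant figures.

L_A/L_B ≈ 1.1×10^6

ΔM = M_A − M_B = -15.1
L_A/L_B = 10^(−0.4 ΔM) = 10^6.040 = 1.096×10^6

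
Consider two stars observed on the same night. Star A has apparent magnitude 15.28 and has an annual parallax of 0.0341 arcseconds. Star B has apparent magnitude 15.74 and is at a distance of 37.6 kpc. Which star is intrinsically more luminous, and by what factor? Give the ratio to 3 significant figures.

Star B is more luminous, by a factor of 1.08×10^6.

Star A: d = 1/p = 1/0.0341″ = 29.33 pc
Star A: M = m − 5 log₁₀ d + 5 = 15.28 − 5·1.4672 + 5 = 12.944
Star B: d = 37.6 kpc = 37600 pc
Star B: M = m − 5 log₁₀ d + 5 = 15.74 − 5·4.5752 + 5 = -2.136
ΔM = M_A − M_B = 12.944 − (-2.136) = 15.080; smaller M is more luminous → Star B.
L ratio = 10^(0.4 |ΔM|) = 10^6.032 = 1.076×10^6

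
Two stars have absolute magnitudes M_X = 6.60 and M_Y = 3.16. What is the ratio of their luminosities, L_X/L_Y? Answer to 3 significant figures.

L_X/L_Y ≈ 0.0421

ΔM = M_X − M_Y = 3.44
L_X/L_Y = 10^(−0.4 ΔM) = 10^-1.376 = 0.04207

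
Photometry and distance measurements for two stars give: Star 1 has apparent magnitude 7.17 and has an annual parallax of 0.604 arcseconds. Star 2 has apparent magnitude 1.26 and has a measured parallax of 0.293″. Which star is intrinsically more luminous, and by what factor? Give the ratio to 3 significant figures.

Star 1: d = 1/p = 1/0.604″ = 1.656 pc
Star 1: M = m − 5 log₁₀ d + 5 = 7.17 − 5·0.2190 + 5 = 11.075
Star 2: d = 1/p = 1/0.293″ = 3.413 pc
Star 2: M = m − 5 log₁₀ d + 5 = 1.26 − 5·0.5331 + 5 = 3.594
ΔM = M_1 − M_2 = 11.075 − (3.594) = 7.481; smaller M is more luminous → Star 2.
L ratio = 10^(0.4 |ΔM|) = 10^2.992 = 982.5

Star 2 is more luminous, by a factor of 983.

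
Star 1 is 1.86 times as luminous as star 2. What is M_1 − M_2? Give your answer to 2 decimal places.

Pogson: ΔM = −2.5 log₁₀(ratio) = −2.5 log₁₀(1.86) = −2.5 × 0.2695 = -0.674
Star 1 is brighter, so it has the smaller magnitude: the difference is negative.

M_1 − M_2 ≈ -0.67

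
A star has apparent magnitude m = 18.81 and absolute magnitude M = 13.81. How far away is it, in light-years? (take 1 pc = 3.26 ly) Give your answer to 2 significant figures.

d ≈ 330 ly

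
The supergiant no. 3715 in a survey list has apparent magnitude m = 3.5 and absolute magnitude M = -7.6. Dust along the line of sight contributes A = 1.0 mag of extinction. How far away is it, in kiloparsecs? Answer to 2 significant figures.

m − M = 5 log₁₀(d/10 pc) + A  ⇒  3.5 − (-7.6) − 1.0 = 5 log₁₀(d/10)
10.100 = 5 log₁₀(d/10)
log₁₀ d = (m − M − A)/5 + 1 = 3.0200
d = 10^3.0200 = 1047 pc
= 1.047 kpc

d ≈ 1.0 kpc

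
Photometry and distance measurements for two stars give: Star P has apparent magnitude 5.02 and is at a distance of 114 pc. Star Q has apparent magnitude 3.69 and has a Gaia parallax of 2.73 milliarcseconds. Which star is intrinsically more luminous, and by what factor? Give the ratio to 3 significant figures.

Star Q is more luminous, by a factor of 35.1.

Star P: M = m − 5 log₁₀ d + 5 = 5.02 − 5·2.0569 + 5 = -0.265
Star Q: p = 2.73 mas = 2.73×10^-3″ → d = 1/p = 366.3 pc
Star Q: M = m − 5 log₁₀ d + 5 = 3.69 − 5·2.5638 + 5 = -4.129
ΔM = M_P − M_Q = -0.265 − (-4.129) = 3.865; smaller M is more luminous → Star Q.
L ratio = 10^(0.4 |ΔM|) = 10^1.546 = 35.15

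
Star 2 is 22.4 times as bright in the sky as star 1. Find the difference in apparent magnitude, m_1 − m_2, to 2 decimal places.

m_1 − m_2 ≈ 3.38

Pogson: Δm = −2.5 log₁₀(ratio) = −2.5 log₁₀(22.4) = −2.5 × 1.3502 = -3.376
Star 2 is brighter so has the smaller magnitude: m_1 − m_2 is positive.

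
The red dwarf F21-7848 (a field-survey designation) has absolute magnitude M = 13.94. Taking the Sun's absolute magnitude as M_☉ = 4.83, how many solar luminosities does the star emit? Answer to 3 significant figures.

L/L_☉ ≈ 2.27×10^-4

M − M_☉ = 13.94 − 4.83 = 9.110
L/L_☉ = 10^(−0.4 (M − M_☉)) = 10^-3.644 = 2.270×10^-4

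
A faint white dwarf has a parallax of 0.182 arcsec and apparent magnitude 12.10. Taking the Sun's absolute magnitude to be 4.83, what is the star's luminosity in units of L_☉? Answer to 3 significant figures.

d = 1/p = 1/0.182″ = 5.495 pc
M = m − 5 log₁₀ d + 5 = 12.10 − 5·0.7399 + 5 = 13.400
M − M_☉ = 13.400 − 4.83 = 8.570
L/L_☉ = 10^(−0.4 × 8.570) = 3.731×10^-4

L/L_☉ ≈ 3.73×10^-4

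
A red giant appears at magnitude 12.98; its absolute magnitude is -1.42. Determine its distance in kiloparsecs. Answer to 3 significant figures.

μ = m − M = 14.400
m − M = 5 log₁₀ d − 5
log₁₀ d = (m − M)/5 + 1 = 3.8800
d = 10^3.8800 = 7586 pc
= 7.586 kpc

d ≈ 7.59 kpc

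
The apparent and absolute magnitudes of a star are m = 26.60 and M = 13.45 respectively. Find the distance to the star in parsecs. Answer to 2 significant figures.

d ≈ 4300 pc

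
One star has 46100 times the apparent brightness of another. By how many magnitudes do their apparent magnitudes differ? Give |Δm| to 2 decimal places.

Pogson: Δm = −2.5 log₁₀(ratio) = −2.5 log₁₀(46100) = −2.5 × 4.6637 = -11.659

|Δm| ≈ 11.66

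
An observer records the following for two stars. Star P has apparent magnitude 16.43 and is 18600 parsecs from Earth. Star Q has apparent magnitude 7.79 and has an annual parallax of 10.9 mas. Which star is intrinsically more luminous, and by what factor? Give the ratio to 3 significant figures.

Star P: M = m − 5 log₁₀ d + 5 = 16.43 − 5·4.2695 + 5 = 0.082
Star Q: p = 10.9 mas = 0.0109″ → d = 1/p = 91.74 pc
Star Q: M = m − 5 log₁₀ d + 5 = 7.79 − 5·1.9626 + 5 = 2.977
ΔM = M_P − M_Q = 0.082 − (2.977) = -2.895; smaller M is more luminous → Star P.
L ratio = 10^(0.4 |ΔM|) = 10^1.158 = 14.38

Star P is more luminous, by a factor of 14.4.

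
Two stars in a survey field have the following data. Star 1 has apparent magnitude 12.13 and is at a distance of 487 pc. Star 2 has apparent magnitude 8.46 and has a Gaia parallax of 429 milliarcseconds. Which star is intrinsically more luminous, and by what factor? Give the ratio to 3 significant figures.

Star 1 is more luminous, by a factor of 1490.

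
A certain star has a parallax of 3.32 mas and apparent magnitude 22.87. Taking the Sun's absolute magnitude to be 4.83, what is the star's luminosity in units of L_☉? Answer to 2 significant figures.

L/L_☉ ≈ 5.5×10^-5

d = 1/p = 1000/3.32 mas = 301.2 pc
M = m − 5 log₁₀ d + 5 = 22.87 − 5·2.4789 + 5 = 15.476
M − M_☉ = 15.476 − 4.83 = 10.646
L/L_☉ = 10^(−0.4 × 10.646) = 5.517×10^-5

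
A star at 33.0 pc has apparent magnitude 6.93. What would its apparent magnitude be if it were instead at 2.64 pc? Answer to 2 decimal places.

m ≈ 1.45

Flux ∝ 1/d², so Δm = 5 log₁₀(d₂/d₁) = 5 log₁₀(2.64/33.0) = -5.485
m₂ = m₁ + Δm = 6.93 + (-5.485) = 1.445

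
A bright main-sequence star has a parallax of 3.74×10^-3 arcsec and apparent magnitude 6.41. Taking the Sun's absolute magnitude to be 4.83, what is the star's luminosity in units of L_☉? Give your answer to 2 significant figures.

L/L_☉ ≈ 170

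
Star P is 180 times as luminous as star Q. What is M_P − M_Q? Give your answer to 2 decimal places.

M_P − M_Q ≈ -5.64

Pogson: ΔM = −2.5 log₁₀(ratio) = −2.5 log₁₀(180) = −2.5 × 2.2553 = -5.638
Star P is brighter, so it has the smaller magnitude: the difference is negative.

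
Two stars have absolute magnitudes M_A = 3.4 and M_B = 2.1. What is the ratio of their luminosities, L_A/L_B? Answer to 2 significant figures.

ΔM = M_A − M_B = 1.3
L_A/L_B = 10^(−0.4 ΔM) = 10^-0.520 = 0.3020

L_A/L_B ≈ 0.30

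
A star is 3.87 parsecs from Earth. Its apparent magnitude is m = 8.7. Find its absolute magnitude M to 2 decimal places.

5 log₁₀(d/10 pc) = 5 log₁₀(3.870) − 5 = -2.061
M = m − 5 log₁₀(d/10) = 8.7 + 2.061 = 10.761

M ≈ 10.76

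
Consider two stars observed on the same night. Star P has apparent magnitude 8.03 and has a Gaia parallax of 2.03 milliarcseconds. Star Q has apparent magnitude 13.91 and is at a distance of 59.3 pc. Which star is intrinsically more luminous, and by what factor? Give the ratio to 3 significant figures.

Star P: p = 2.03 mas = 2.03×10^-3″ → d = 1/p = 492.6 pc
Star P: M = m − 5 log₁₀ d + 5 = 8.03 − 5·2.6925 + 5 = -0.433
Star Q: M = m − 5 log₁₀ d + 5 = 13.91 − 5·1.7731 + 5 = 10.045
ΔM = M_P − M_Q = -0.433 − (10.045) = -10.477; smaller M is more luminous → Star P.
L ratio = 10^(0.4 |ΔM|) = 10^4.191 = 15520

Star P is more luminous, by a factor of 15500.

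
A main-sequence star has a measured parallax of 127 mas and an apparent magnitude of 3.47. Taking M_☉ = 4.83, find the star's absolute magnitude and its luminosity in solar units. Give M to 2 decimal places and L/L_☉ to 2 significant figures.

M ≈ 3.99; L/L_☉ ≈ 2.2

d = 1/p = 1000/127 mas = 7.874 pc
M = m − 5 log₁₀ d + 5 = 3.47 − 5·0.8962 + 5 = 3.989
M − M_☉ = 3.989 − 4.83 = -0.841
L/L_☉ = 10^(−0.4 × -0.841) = 2.170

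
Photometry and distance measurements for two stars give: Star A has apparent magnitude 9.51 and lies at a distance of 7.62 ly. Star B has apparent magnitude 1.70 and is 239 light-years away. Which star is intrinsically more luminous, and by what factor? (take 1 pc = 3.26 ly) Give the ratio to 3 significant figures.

Star A: d = 7.62 ly / 3.26 = 2.337 pc
Star A: M = m − 5 log₁₀ d + 5 = 9.51 − 5·0.3687 + 5 = 12.666
Star B: d = 239 ly / 3.26 = 73.31 pc
Star B: M = m − 5 log₁₀ d + 5 = 1.70 − 5·1.8652 + 5 = -2.626
ΔM = M_A − M_B = 12.666 − (-2.626) = 15.292; smaller M is more luminous → Star B.
L ratio = 10^(0.4 |ΔM|) = 10^6.117 = 1.309×10^6

Star B is more luminous, by a factor of 1.31×10^6.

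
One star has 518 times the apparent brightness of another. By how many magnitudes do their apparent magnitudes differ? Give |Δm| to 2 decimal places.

|Δm| ≈ 6.79

Pogson: Δm = −2.5 log₁₀(ratio) = −2.5 log₁₀(518) = −2.5 × 2.7143 = -6.786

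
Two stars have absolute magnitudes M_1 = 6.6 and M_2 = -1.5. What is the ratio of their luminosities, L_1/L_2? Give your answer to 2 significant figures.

L_1/L_2 ≈ 5.8×10^-4

ΔM = M_1 − M_2 = 8.1
L_1/L_2 = 10^(−0.4 ΔM) = 10^-3.240 = 5.754×10^-4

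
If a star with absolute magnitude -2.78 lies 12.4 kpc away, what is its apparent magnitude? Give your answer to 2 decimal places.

d = 12.4 kpc = 12400 pc
m = M + 5 log₁₀ d − 5 = -2.78 + 5·4.0934 − 5 = 12.687

m ≈ 12.69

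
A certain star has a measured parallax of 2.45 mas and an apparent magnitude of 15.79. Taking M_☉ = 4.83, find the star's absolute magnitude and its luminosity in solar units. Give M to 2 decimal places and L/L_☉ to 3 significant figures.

M ≈ 7.74; L/L_☉ ≈ 0.0688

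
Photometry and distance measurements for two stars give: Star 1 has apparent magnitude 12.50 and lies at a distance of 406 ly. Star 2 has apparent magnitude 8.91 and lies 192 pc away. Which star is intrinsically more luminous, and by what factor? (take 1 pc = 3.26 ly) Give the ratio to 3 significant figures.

Star 2 is more luminous, by a factor of 64.9.

Star 1: d = 406 ly / 3.26 = 124.5 pc
Star 1: M = m − 5 log₁₀ d + 5 = 12.50 − 5·2.0953 + 5 = 7.023
Star 2: M = m − 5 log₁₀ d + 5 = 8.91 − 5·2.2833 + 5 = 2.493
ΔM = M_1 − M_2 = 7.023 − (2.493) = 4.530; smaller M is more luminous → Star 2.
L ratio = 10^(0.4 |ΔM|) = 10^1.812 = 64.86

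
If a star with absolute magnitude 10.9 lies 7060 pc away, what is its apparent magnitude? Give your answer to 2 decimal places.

m ≈ 25.14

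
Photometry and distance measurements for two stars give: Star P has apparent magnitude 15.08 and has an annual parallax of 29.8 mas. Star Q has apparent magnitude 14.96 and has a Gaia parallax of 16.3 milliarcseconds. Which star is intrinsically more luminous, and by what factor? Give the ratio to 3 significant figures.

Star Q is more luminous, by a factor of 3.73.

Star P: p = 29.8 mas = 0.0298″ → d = 1/p = 33.56 pc
Star P: M = m − 5 log₁₀ d + 5 = 15.08 − 5·1.5258 + 5 = 12.451
Star Q: p = 16.3 mas = 0.0163″ → d = 1/p = 61.35 pc
Star Q: M = m − 5 log₁₀ d + 5 = 14.96 − 5·1.7878 + 5 = 11.021
ΔM = M_P − M_Q = 12.451 − (11.021) = 1.430; smaller M is more luminous → Star Q.
L ratio = 10^(0.4 |ΔM|) = 10^0.572 = 3.733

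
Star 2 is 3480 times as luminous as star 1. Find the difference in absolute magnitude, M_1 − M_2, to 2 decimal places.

M_1 − M_2 ≈ 8.85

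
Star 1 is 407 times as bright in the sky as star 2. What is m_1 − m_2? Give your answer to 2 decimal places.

Pogson: Δm = −2.5 log₁₀(ratio) = −2.5 log₁₀(407) = −2.5 × 2.6096 = -6.524
Star 1 is brighter, so it has the smaller magnitude: the difference is negative.

m_1 − m_2 ≈ -6.52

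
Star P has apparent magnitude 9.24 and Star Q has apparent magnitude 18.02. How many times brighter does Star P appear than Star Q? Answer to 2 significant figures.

3300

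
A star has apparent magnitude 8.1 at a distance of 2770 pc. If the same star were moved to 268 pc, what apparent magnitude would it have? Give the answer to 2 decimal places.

m ≈ 3.03

Flux ∝ 1/d², so Δm = 5 log₁₀(d₂/d₁) = 5 log₁₀(268/2770) = -5.072
m₂ = m₁ + Δm = 8.1 + (-5.072) = 3.028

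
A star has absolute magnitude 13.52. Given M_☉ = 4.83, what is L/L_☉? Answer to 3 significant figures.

M − M_☉ = 13.52 − 4.83 = 8.690
L/L_☉ = 10^(−0.4 (M − M_☉)) = 10^-3.476 = 3.342×10^-4

L/L_☉ ≈ 3.34×10^-4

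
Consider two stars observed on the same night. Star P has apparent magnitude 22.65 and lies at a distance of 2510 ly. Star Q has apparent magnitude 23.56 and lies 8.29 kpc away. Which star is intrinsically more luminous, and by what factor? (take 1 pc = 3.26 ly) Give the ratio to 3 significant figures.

Star P: d = 2510 ly / 3.26 = 769.9 pc
Star P: M = m − 5 log₁₀ d + 5 = 22.65 − 5·2.8865 + 5 = 13.218
Star Q: d = 8.29 kpc = 8290 pc
Star Q: M = m − 5 log₁₀ d + 5 = 23.56 − 5·3.9186 + 5 = 8.967
ΔM = M_P − M_Q = 13.218 − (8.967) = 4.250; smaller M is more luminous → Star Q.
L ratio = 10^(0.4 |ΔM|) = 10^1.700 = 50.14

Star Q is more luminous, by a factor of 50.1.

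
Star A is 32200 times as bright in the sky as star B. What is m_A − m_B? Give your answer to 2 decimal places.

m_A − m_B ≈ -11.27

Pogson: Δm = −2.5 log₁₀(ratio) = −2.5 log₁₀(32200) = −2.5 × 4.5079 = -11.270
Star A is brighter, so it has the smaller magnitude: the difference is negative.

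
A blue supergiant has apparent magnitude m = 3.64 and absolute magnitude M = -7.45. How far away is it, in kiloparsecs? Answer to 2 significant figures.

μ = m − M = 11.090
m − M = 5 log₁₀ d − 5
log₁₀ d = (m − M)/5 + 1 = 3.2180
d = 10^3.2180 = 1652 pc
= 1.652 kpc

d ≈ 1.7 kpc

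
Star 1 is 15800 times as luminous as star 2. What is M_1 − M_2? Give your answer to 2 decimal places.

Pogson: ΔM = −2.5 log₁₀(ratio) = −2.5 log₁₀(15800) = −2.5 × 4.1987 = -10.497
Star 1 is brighter, so it has the smaller magnitude: the difference is negative.

M_1 − M_2 ≈ -10.50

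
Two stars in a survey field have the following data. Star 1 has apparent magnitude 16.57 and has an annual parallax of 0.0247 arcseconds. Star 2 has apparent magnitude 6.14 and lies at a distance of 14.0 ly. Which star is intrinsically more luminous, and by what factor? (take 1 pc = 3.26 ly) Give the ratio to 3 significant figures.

Star 1: d = 1/p = 1/0.0247″ = 40.49 pc
Star 1: M = m − 5 log₁₀ d + 5 = 16.57 − 5·1.6073 + 5 = 13.533
Star 2: d = 14.0 ly / 3.26 = 4.294 pc
Star 2: M = m − 5 log₁₀ d + 5 = 6.14 − 5·0.6329 + 5 = 7.975
ΔM = M_1 − M_2 = 13.533 − (7.975) = 5.558; smaller M is more luminous → Star 2.
L ratio = 10^(0.4 |ΔM|) = 10^2.223 = 167.2

Star 2 is more luminous, by a factor of 167.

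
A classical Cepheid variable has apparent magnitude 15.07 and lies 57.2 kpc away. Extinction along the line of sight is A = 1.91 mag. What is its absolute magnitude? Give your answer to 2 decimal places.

M ≈ -5.63

d = 57.2 kpc = 57200 pc
5 log₁₀(d/10 pc) = 5 log₁₀(57200) − 5 = 18.787
M = m − 5 log₁₀(d/10) − A = 15.07 − 18.787 − 1.91 = -5.627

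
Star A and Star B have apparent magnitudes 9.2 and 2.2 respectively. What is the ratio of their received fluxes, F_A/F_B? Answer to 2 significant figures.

F_A/F_B ≈ 1.6×10^-3

Magnitude difference = 7.0
Flux ratio = 10^(−0.4 Δm) = 10^(−0.4 × 7.0) = 10^-2.800 = 1.585×10^-3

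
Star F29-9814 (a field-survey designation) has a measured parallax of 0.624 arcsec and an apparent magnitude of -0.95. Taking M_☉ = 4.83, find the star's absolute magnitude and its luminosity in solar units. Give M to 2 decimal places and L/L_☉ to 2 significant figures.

M ≈ 3.03; L/L_☉ ≈ 5.3

d = 1/p = 1/0.624″ = 1.603 pc
M = m − 5 log₁₀ d + 5 = -0.95 − 5·0.2048 + 5 = 3.026
M − M_☉ = 3.026 − 4.83 = -1.804
L/L_☉ = 10^(−0.4 × -1.804) = 5.268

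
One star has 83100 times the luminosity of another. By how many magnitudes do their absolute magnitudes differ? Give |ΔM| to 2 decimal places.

|ΔM| ≈ 12.30

Pogson: ΔM = −2.5 log₁₀(ratio) = −2.5 log₁₀(83100) = −2.5 × 4.9196 = -12.299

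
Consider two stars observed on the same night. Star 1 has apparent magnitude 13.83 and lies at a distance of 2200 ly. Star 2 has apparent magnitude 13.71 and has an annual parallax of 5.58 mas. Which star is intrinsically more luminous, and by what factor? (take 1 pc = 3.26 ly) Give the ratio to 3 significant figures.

Star 1: d = 2200 ly / 3.26 = 674.8 pc
Star 1: M = m − 5 log₁₀ d + 5 = 13.83 − 5·2.8292 + 5 = 4.684
Star 2: p = 5.58 mas = 5.58×10^-3″ → d = 1/p = 179.2 pc
Star 2: M = m − 5 log₁₀ d + 5 = 13.71 − 5·2.2534 + 5 = 7.443
ΔM = M_1 − M_2 = 4.684 − (7.443) = -2.759; smaller M is more luminous → Star 1.
L ratio = 10^(0.4 |ΔM|) = 10^1.104 = 12.70

Star 1 is more luminous, by a factor of 12.7.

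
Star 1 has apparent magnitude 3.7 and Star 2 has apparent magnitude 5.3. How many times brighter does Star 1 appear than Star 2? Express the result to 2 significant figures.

4.4

Magnitude difference = -1.6
Flux ratio = 10^(−0.4 Δm) = 10^(−0.4 × -1.6) = 10^0.640 = 4.365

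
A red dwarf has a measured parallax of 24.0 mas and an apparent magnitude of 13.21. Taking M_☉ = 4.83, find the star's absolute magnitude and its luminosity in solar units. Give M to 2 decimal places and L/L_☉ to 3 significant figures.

M ≈ 10.11; L/L_☉ ≈ 7.72×10^-3

d = 1/p = 1000/24.0 mas = 41.67 pc
M = m − 5 log₁₀ d + 5 = 13.21 − 5·1.6198 + 5 = 10.111
M − M_☉ = 10.111 − 4.83 = 5.281
L/L_☉ = 10^(−0.4 × 5.281) = 7.719×10^-3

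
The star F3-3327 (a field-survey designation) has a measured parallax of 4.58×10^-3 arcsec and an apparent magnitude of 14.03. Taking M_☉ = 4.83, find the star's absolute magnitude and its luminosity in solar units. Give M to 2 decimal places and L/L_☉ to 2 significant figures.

M ≈ 7.33; L/L_☉ ≈ 0.10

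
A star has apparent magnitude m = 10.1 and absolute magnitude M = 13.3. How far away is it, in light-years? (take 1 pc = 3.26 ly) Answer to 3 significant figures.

d ≈ 7.47 ly

Distance modulus: m − M = 10.1 − (13.3) = -3.200
m − M = 5 log₁₀ d − 5
log₁₀ d = (m − M)/5 + 1 = 0.3600
d = 10^0.3600 = 2.291 pc
= 7.468 ly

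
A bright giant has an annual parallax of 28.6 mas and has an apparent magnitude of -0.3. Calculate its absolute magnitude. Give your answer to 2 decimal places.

M ≈ -3.02

p = 28.6 mas = 0.0286″ → d = 1/p = 34.97 pc
5 log₁₀(d/10 pc) = 5 log₁₀(34.97) − 5 = 2.718
M = m − 5 log₁₀(d/10) = -0.3 − 2.718 = -3.018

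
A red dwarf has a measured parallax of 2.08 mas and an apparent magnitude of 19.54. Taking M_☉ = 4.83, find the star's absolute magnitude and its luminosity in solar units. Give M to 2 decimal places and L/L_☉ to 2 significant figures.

M ≈ 11.13; L/L_☉ ≈ 3.0×10^-3

d = 1/p = 1000/2.08 mas = 480.8 pc
M = m − 5 log₁₀ d + 5 = 19.54 − 5·2.6819 + 5 = 11.130
M − M_☉ = 11.130 − 4.83 = 6.300
L/L_☉ = 10^(−0.4 × 6.300) = 3.019×10^-3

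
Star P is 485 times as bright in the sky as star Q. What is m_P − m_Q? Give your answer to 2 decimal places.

m_P − m_Q ≈ -6.71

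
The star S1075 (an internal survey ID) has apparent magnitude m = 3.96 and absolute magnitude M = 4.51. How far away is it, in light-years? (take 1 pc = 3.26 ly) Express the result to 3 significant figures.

d ≈ 25.3 ly

μ = m − M = -0.550
m − M = 5 log₁₀ d − 5
log₁₀ d = (m − M)/5 + 1 = 0.8900
d = 10^0.8900 = 7.762 pc
= 25.31 ly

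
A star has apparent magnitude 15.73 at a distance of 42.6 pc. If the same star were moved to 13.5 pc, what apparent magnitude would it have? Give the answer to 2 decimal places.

m ≈ 13.23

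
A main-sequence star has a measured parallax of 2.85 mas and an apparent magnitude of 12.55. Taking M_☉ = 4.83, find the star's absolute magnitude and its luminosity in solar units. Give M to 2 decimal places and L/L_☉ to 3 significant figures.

M ≈ 4.82; L/L_☉ ≈ 1.01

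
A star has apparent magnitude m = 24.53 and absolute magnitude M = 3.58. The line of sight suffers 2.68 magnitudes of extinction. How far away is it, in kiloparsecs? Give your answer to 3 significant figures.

m − M = 5 log₁₀(d/10 pc) + A  ⇒  24.53 − (3.58) − 2.68 = 5 log₁₀(d/10)
18.270 = 5 log₁₀(d/10)
log₁₀ d = (m − M − A)/5 + 1 = 4.6540
d = 10^4.6540 = 45080 pc
= 45.08 kpc

d ≈ 45.1 kpc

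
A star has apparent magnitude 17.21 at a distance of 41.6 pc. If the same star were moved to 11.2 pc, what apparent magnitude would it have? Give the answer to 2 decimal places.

m ≈ 14.36

Flux ∝ 1/d², so Δm = 5 log₁₀(d₂/d₁) = 5 log₁₀(11.2/41.6) = -2.849
m₂ = m₁ + Δm = 17.21 + (-2.849) = 14.361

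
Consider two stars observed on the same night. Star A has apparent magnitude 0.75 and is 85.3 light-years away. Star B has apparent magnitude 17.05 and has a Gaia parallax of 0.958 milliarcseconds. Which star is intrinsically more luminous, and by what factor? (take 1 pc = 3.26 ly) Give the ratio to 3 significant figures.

Star A is more luminous, by a factor of 2080.

Star A: d = 85.3 ly / 3.26 = 26.17 pc
Star A: M = m − 5 log₁₀ d + 5 = 0.75 − 5·1.4177 + 5 = -1.339
Star B: p = 0.958 mas = 9.58×10^-4″ → d = 1/p = 1044 pc
Star B: M = m − 5 log₁₀ d + 5 = 17.05 − 5·3.0186 + 5 = 6.957
ΔM = M_A − M_B = -1.339 − (6.957) = -8.295; smaller M is more luminous → Star A.
L ratio = 10^(0.4 |ΔM|) = 10^3.318 = 2081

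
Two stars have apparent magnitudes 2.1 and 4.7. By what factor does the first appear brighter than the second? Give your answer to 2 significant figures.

Δm = 2.1 − (4.7) = -2.6
Flux ratio = 10^(−0.4 Δm) = 10^(−0.4 × -2.6) = 10^1.040 = 10.96

11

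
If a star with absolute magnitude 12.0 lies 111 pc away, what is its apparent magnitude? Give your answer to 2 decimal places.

m = M + 5 log₁₀ d − 5 = 12.0 + 5·2.0453 − 5 = 17.227

m ≈ 17.23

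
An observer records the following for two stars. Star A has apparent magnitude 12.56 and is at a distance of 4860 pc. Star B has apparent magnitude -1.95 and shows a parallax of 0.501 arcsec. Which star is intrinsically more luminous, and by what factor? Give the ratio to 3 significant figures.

Star A is more luminous, by a factor of 9.31.

Star A: M = m − 5 log₁₀ d + 5 = 12.56 − 5·3.6866 + 5 = -0.873
Star B: d = 1/p = 1/0.501″ = 1.996 pc
Star B: M = m − 5 log₁₀ d + 5 = -1.95 − 5·0.3002 + 5 = 1.549
ΔM = M_A − M_B = -0.873 − (1.549) = -2.422; smaller M is more luminous → Star A.
L ratio = 10^(0.4 |ΔM|) = 10^0.969 = 9.310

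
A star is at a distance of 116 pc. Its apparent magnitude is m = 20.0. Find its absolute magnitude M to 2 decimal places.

5 log₁₀(d/10 pc) = 5 log₁₀(116.0) − 5 = 5.322
M = m − 5 log₁₀(d/10) = 20.0 − 5.322 = 14.678

M ≈ 14.68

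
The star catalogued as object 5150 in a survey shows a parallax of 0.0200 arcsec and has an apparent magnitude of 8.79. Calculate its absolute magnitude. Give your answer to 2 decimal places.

M ≈ 5.30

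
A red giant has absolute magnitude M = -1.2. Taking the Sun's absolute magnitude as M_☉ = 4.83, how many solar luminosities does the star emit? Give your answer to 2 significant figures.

L/L_☉ ≈ 260

M − M_☉ = -1.2 − 4.83 = -6.030
L/L_☉ = 10^(−0.4 (M − M_☉)) = 10^2.412 = 258.2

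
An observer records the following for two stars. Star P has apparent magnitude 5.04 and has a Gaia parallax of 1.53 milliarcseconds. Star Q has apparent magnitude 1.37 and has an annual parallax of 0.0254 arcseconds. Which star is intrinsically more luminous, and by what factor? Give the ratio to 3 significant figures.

Star P is more luminous, by a factor of 9.38.

Star P: p = 1.53 mas = 1.53×10^-3″ → d = 1/p = 653.6 pc
Star P: M = m − 5 log₁₀ d + 5 = 5.04 − 5·2.8153 + 5 = -4.037
Star Q: d = 1/p = 1/0.0254″ = 39.37 pc
Star Q: M = m − 5 log₁₀ d + 5 = 1.37 − 5·1.5952 + 5 = -1.606
ΔM = M_P − M_Q = -4.037 − (-1.606) = -2.431; smaller M is more luminous → Star P.
L ratio = 10^(0.4 |ΔM|) = 10^0.972 = 9.382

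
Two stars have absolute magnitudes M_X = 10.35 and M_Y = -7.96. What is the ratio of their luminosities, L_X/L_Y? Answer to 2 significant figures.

ΔM = M_X − M_Y = 18.31
L_X/L_Y = 10^(−0.4 ΔM) = 10^-7.324 = 4.742×10^-8

L_X/L_Y ≈ 4.7×10^-8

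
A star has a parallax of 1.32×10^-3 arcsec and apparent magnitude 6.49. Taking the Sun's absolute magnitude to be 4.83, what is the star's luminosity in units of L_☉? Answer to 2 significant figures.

d = 1/p = 1/1.32×10^-3″ = 757.6 pc
M = m − 5 log₁₀ d + 5 = 6.49 − 5·2.8794 + 5 = -2.907
M − M_☉ = -2.907 − 4.83 = -7.737
L/L_☉ = 10^(−0.4 × -7.737) = 1244

L/L_☉ ≈ 1200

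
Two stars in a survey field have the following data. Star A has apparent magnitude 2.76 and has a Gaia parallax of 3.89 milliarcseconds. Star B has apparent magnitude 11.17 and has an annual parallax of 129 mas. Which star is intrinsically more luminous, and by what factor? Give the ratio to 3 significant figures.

Star A: p = 3.89 mas = 3.89×10^-3″ → d = 1/p = 257.1 pc
Star A: M = m − 5 log₁₀ d + 5 = 2.76 − 5·2.4101 + 5 = -4.290
Star B: p = 129 mas = 0.129″ → d = 1/p = 7.752 pc
Star B: M = m − 5 log₁₀ d + 5 = 11.17 − 5·0.8894 + 5 = 11.723
ΔM = M_A − M_B = -4.290 − (11.723) = -16.013; smaller M is more luminous → Star A.
L ratio = 10^(0.4 |ΔM|) = 10^6.405 = 2.543×10^6

Star A is more luminous, by a factor of 2.54×10^6.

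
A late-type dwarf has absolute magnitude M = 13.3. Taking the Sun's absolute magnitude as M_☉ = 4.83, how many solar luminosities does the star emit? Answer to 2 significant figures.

L/L_☉ ≈ 4.1×10^-4

M − M_☉ = 13.3 − 4.83 = 8.470
L/L_☉ = 10^(−0.4 (M − M_☉)) = 10^-3.388 = 4.093×10^-4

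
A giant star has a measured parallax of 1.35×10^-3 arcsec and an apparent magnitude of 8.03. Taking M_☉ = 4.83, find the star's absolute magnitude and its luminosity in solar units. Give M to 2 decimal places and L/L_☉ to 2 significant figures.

d = 1/p = 1/1.35×10^-3″ = 740.7 pc
M = m − 5 log₁₀ d + 5 = 8.03 − 5·2.8697 + 5 = -1.318
M − M_☉ = -1.318 − 4.83 = -6.148
L/L_☉ = 10^(−0.4 × -6.148) = 288.0

M ≈ -1.32; L/L_☉ ≈ 290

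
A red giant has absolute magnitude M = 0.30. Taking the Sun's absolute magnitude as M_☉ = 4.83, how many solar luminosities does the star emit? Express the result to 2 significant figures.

M − M_☉ = 0.30 − 4.83 = -4.530
L/L_☉ = 10^(−0.4 (M − M_☉)) = 10^1.812 = 64.86

L/L_☉ ≈ 65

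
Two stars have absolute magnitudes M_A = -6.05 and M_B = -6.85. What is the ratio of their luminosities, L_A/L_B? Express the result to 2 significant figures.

L_A/L_B ≈ 0.48

ΔM = M_A − M_B = 0.80
L_A/L_B = 10^(−0.4 ΔM) = 10^-0.320 = 0.4786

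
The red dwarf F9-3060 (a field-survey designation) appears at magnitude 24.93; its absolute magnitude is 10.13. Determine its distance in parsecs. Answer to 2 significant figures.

d ≈ 9100 pc

Distance modulus: m − M = 24.93 − (10.13) = 14.800
m − M = 5 log₁₀ d − 5
log₁₀ d = (m − M)/5 + 1 = 3.9600
d = 10^3.9600 = 9120 pc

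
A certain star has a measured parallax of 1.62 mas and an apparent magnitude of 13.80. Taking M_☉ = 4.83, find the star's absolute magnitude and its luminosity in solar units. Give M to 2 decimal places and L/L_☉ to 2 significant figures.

d = 1/p = 1000/1.62 mas = 617.3 pc
M = m − 5 log₁₀ d + 5 = 13.80 − 5·2.7905 + 5 = 4.848
M − M_☉ = 4.848 − 4.83 = 0.018
L/L_☉ = 10^(−0.4 × 0.018) = 0.9839

M ≈ 4.85; L/L_☉ ≈ 0.98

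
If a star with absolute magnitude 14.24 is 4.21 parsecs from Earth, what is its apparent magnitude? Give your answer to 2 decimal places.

m ≈ 12.36

m = M + 5 log₁₀ d − 5 = 14.24 + 5·0.6243 − 5 = 12.361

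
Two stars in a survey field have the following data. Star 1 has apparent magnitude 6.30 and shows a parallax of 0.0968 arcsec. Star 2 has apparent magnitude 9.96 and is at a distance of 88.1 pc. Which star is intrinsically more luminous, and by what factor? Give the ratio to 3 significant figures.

Star 2 is more luminous, by a factor of 2.50.

Star 1: d = 1/p = 1/0.0968″ = 10.33 pc
Star 1: M = m − 5 log₁₀ d + 5 = 6.30 − 5·1.0141 + 5 = 6.229
Star 2: M = m − 5 log₁₀ d + 5 = 9.96 − 5·1.9450 + 5 = 5.235
ΔM = M_1 − M_2 = 6.229 − (5.235) = 0.994; smaller M is more luminous → Star 2.
L ratio = 10^(0.4 |ΔM|) = 10^0.398 = 2.499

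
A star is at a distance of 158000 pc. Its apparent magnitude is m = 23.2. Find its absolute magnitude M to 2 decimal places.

5 log₁₀(d/10 pc) = 5 log₁₀(158000) − 5 = 20.993
M = m − 5 log₁₀(d/10) = 23.2 − 20.993 = 2.207

M ≈ 2.21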